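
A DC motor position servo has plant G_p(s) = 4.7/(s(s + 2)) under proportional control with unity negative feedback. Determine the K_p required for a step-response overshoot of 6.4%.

From %OS = 100·exp(−πζ/√(1−ζ²)) = 6.4%, ζ = −ln(0.064)/√(π²+ln²(0.064)) = 0.6585.
Characteristic equation s² + 2s + 4.7K_p = 0 gives ζ = 2/(2√(4.7K_p)).
Setting ζ = 0.6585: √(4.7K_p) = 2/(2·0.6585) = 1.519, so K_p = 2.306/4.7 = 0.491.

K_p = 0.491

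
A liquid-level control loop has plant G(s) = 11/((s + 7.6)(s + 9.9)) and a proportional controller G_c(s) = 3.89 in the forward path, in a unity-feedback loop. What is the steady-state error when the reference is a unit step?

The loop is type 0. Static position error constant K_pos = G_c(0)·G(0) = 3.89·0.1462 = 0.5687.
Steady-state error to a unit step: e_ss = 1/(1+K_pos) = 1/1.569 = 0.637.

0.637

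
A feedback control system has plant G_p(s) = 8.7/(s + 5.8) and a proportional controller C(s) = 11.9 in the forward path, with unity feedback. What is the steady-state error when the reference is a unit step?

The loop is type 0. Static position error constant K_pos = C(0)·G_p(0) = 11.9·1.5 = 17.85.
Steady-state error to a unit step: e_ss = 1/(1+K_pos) = 1/18.85 = 0.0531.

0.0531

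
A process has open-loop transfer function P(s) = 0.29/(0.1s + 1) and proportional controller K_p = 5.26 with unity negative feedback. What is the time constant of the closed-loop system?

τ = 0.0396 s

Closed loop: T(s) = K_p·P/(1+K_p·P) = 1.525/(0.1s + 1 + 1.525), with pole at s = −(1 + 1.525)/0.1 = −25.25.
Closed-loop time constant τ = 1/25.25 = 0.0396 s.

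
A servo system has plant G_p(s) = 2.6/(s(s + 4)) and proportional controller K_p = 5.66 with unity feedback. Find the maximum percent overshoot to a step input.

Closed-loop characteristic equation: s² + 4s + 14.72 = 0, so ω_n = 3.836 rad/s and ζ = 4/(2·3.836) = 0.5214.
%OS = 100·exp(−πζ/√(1−ζ²)) = 100·exp(−π·0.5214/√0.7282) = 14.7%.

14.7%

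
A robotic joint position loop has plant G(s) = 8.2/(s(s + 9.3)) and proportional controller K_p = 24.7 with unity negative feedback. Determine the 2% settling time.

T_s ≈ 0.86 s

From 1 + K_pG(s) = 0: s² + 9.3s + 202.5 = 0 ⇒ ω_n = 14.23, ζ = 0.3267.
2% settling time T_s ≈ 4/(ζω_n) = 4/4.65 = 0.86 s.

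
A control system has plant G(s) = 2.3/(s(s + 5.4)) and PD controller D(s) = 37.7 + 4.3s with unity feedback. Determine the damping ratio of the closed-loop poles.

ζ = 0.821

Forward path: (37.7 + 4.3s)·2.3/(s(s+5.4)). The closed-loop characteristic equation is s² + (5.4 + 2.3·4.3)s + 2.3·37.7 = 0.
That is s² + 15.29s + 86.71 = 0, so ω_n = 9.312 rad/s and ζ = 15.29/(2·9.312) = 0.821.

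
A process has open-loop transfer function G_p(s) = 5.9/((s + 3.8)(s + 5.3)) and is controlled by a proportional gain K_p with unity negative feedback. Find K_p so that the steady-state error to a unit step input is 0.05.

For a type-0 loop with proportional control, e_ss = 1/(1 + K_p·G_p(0)).
G_p(0) = 0.2929. Require 1/(1 + K_p·0.2929) = 0.05, so 1 + 0.2929·K_p = 20.
K_p = (20 − 1)/0.2929 = 64.9.

K_p = 64.9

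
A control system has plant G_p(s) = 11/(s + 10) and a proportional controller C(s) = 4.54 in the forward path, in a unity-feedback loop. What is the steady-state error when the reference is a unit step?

The loop is type 0. Static position error constant K_pos = C(0)·G_p(0) = 4.54·1.1 = 4.994.
Steady-state error to a unit step: e_ss = 1/(1+K_pos) = 1/5.994 = 0.167.

0.167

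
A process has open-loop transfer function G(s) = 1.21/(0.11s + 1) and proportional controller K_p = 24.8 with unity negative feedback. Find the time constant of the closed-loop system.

Closed loop: T(s) = K_p·G/(1+K_p·G) = 30.01/(0.11s + 1 + 30.01), with pole at s = −(1 + 30.01)/0.11 = −281.9.
Closed-loop time constant τ = 1/281.9 = 0.00355 s.

τ = 0.00355 s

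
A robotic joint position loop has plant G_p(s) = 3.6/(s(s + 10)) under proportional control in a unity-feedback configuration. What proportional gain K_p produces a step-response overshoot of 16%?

From %OS = 100·exp(−πζ/√(1−ζ²)) = 16%, ζ = −ln(0.16)/√(π²+ln²(0.16)) = 0.5039.
Characteristic equation s² + 10s + 3.6K_p = 0 gives ζ = 10/(2√(3.6K_p)).
Setting ζ = 0.5039: √(3.6K_p) = 10/(2·0.5039) = 9.923, so K_p = 98.47/3.6 = 27.4.

K_p = 27.4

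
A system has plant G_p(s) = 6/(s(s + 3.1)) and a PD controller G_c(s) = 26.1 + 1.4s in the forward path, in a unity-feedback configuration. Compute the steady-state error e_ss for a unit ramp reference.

The loop has one pole at the origin (type 1). Velocity error constant K_v = lim_{s→0} s·G_c(s)G_p(s) = 26.1·6/3.1 = 50.52.
Steady-state error to a unit ramp: e_ss = 1/K_v = 0.0198.

0.0198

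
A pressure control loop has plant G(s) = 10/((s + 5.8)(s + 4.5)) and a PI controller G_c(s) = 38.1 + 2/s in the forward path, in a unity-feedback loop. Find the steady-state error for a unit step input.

The open loop G_c(s)G(s) has a pole at the origin (type 1), so the static position error constant is infinite and e_ss = 1/(1+∞) = 0.

0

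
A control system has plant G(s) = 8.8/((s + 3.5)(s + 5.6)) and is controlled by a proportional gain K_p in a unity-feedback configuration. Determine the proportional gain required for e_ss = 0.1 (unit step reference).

For a type-0 loop with proportional control, e_ss = 1/(1 + K_p·G(0)).
G(0) = 0.449. Require 1/(1 + K_p·0.449) = 0.1, so 1 + 0.449·K_p = 10.
K_p = (10 − 1)/0.449 = 20.

K_p = 20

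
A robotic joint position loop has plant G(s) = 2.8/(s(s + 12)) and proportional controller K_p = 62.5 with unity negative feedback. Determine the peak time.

Closed-loop characteristic equation: s² + 12s + 175 = 0, so ω_n = 13.23 rad/s and ζ = 12/(2·13.23) = 0.4536.
Damped frequency ω_d = ω_n√(1−ζ²) = 11.79 rad/s, so peak time T_p = π/ω_d = 0.266 s.

T_p = 0.266 s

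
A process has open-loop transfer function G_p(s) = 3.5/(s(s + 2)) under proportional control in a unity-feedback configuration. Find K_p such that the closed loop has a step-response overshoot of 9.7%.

K_p = 0.804

From %OS = 100·exp(−πζ/√(1−ζ²)) = 9.7%, ζ = −ln(0.097)/√(π²+ln²(0.097)) = 0.5962.
Characteristic equation s² + 2s + 3.5K_p = 0 gives ζ = 2/(2√(3.5K_p)).
Setting ζ = 0.5962: √(3.5K_p) = 2/(2·0.5962) = 1.677, so K_p = 2.813/3.5 = 0.804.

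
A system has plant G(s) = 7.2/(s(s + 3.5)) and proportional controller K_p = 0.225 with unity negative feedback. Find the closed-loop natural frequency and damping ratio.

ω_n = 1.27 rad/s, ζ = 1.37

With unity feedback the closed-loop characteristic equation is s² + 3.5s + 0.225·7.2 = s² + 3.5s + 1.62 = 0.
Matching s² + 2ζω_n s + ω_n²: ω_n = √1.62 = 1.273 rad/s and 2ζω_n = 3.5, so ζ = 3.5/(2·1.273) = 1.37.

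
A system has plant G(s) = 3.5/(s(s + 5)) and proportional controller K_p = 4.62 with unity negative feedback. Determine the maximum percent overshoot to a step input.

The closed-loop denominator s² + 5s + 16.17 gives ω_n = √16.17 = 4.021 and ζ = 5/(2ω_n) = 0.6217.
%OS = 100·exp(−πζ/√(1−ζ²)) = 100·exp(−π·0.6217/√0.6135) = 8.26%.

8.26%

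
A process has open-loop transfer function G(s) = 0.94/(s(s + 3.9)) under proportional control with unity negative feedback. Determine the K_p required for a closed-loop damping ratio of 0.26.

K_p = 59.8

Closed-loop characteristic equation: s² + 3.9s + K_p·0.94 = 0.
So ω_n = √(0.94K_p) and 2ζω_n = 3.9, giving ζ = 3.9/(2√(0.94K_p)).
Setting ζ = 0.26: √(0.94K_p) = 3.9/(2·0.26) = 7.5, so K_p = 56.25/0.94 = 59.8.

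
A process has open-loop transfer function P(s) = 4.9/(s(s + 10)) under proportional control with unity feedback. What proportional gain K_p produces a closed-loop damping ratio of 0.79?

K_p = 8.18

Closed-loop characteristic equation: s² + 10s + K_p·4.9 = 0.
So ω_n = √(4.9K_p) and 2ζω_n = 10, giving ζ = 10/(2√(4.9K_p)).
Setting ζ = 0.79: √(4.9K_p) = 10/(2·0.79) = 6.329, so K_p = 40.06/4.9 = 8.18.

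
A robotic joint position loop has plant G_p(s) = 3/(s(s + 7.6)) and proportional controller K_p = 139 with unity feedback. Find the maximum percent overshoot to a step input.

From 1 + K_pG_p(s) = 0: s² + 7.6s + 417 = 0 ⇒ ω_n = 20.42, ζ = 0.1861.
%OS = 100·exp(−πζ/√(1−ζ²)) = 100·exp(−π·0.1861/√0.9654) = 55.2%.

55.2%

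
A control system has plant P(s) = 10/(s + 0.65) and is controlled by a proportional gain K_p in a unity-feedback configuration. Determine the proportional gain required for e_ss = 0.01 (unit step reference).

Steady-state error for a unit step on this type-0 loop is 1/(1 + K_p·P(0)).
P(0) = 15.38. Require 1/(1 + K_p·15.38) = 0.01, so 1 + 15.38·K_p = 100.
K_p = (100 − 1)/15.38 = 6.44.

K_p = 6.44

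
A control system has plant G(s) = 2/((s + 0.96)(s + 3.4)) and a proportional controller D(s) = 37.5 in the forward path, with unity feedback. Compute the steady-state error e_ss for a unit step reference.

The loop is type 0. Static position error constant K_pos = D(0)·G(0) = 37.5·0.6127 = 22.98.
Steady-state error to a unit step: e_ss = 1/(1+K_pos) = 1/23.98 = 0.0417.

0.0417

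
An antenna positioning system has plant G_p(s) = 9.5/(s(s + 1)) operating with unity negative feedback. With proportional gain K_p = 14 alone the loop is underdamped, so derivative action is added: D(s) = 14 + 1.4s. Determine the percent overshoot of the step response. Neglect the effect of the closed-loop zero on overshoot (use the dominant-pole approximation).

Forward path: (14 + 1.4s)·9.5/(s(s+1)). The closed-loop characteristic equation is s² + (1 + 9.5·1.4)s + 9.5·14 = 0.
That is s² + 14.3s + 133 = 0, so ω_n = 11.53 rad/s and ζ = 14.3/(2·11.53) = 0.62.
%OS = 100·exp(−πζ/√(1−ζ²)) = 8.35%.

8.35%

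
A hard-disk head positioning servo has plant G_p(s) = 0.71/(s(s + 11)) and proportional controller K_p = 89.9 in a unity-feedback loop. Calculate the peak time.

T_p = 0.542 s

The closed-loop denominator s² + 11s + 63.83 gives ω_n = √63.83 = 7.989 and ζ = 11/(2ω_n) = 0.6884.
Damped frequency ω_d = ω_n√(1−ζ²) = 5.795 rad/s, so peak time T_p = π/ω_d = 0.542 s.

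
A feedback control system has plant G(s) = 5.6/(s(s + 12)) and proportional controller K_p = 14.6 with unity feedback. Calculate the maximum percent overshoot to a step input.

From 1 + K_pG(s) = 0: s² + 12s + 81.76 = 0 ⇒ ω_n = 9.042, ζ = 0.6636.
%OS = 100·exp(−πζ/√(1−ζ²)) = 100·exp(−π·0.6636/√0.5597) = 6.16%.

6.16%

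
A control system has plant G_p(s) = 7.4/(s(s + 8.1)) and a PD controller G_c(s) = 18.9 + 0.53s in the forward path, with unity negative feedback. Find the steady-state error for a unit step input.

The open loop G_c(s)G_p(s) has a pole at the origin (type 1), so the static position error constant is infinite and e_ss = 1/(1+∞) = 0.

0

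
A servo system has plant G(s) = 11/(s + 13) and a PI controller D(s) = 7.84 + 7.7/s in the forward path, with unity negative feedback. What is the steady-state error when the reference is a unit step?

0

The open loop D(s)G(s) has a pole at the origin (type 1), so the static position error constant is infinite and e_ss = 1/(1+∞) = 0.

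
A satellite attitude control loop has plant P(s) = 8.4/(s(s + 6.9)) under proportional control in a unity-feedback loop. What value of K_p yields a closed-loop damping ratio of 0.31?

Closed-loop characteristic equation: s² + 6.9s + K_p·8.4 = 0.
So ω_n = √(8.4K_p) and 2ζω_n = 6.9, giving ζ = 6.9/(2√(8.4K_p)).
Setting ζ = 0.31: √(8.4K_p) = 6.9/(2·0.31) = 11.13, so K_p = 123.9/8.4 = 14.7.

K_p = 14.7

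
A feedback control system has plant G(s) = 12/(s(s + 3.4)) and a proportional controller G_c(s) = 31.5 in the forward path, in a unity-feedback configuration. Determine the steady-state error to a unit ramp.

0.00899

The loop has one pole at the origin (type 1). Velocity error constant K_v = lim_{s→0} s·G_c(s)G(s) = 31.5·12/3.4 = 111.2.
Steady-state error to a unit ramp: e_ss = 1/K_v = 0.00899.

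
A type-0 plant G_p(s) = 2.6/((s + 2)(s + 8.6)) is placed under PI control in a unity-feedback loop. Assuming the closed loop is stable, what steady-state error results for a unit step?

0

The PI controller's integrator makes the forward path type 1, so e_ss to a step is zero.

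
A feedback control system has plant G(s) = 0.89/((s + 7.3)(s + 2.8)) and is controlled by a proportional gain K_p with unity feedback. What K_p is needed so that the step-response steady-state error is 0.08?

K_p = 264

Steady-state error for a unit step on this type-0 loop is 1/(1 + K_p·G(0)).
G(0) = 0.04354. Require 1/(1 + K_p·0.04354) = 0.08, so 1 + 0.04354·K_p = 12.5.
K_p = (12.5 − 1)/0.04354 = 264.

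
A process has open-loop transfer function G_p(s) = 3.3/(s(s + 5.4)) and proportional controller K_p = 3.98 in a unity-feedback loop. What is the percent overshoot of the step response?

2.99%

The closed-loop denominator s² + 5.4s + 13.13 gives ω_n = √13.13 = 3.624 and ζ = 5.4/(2ω_n) = 0.745.
%OS = 100·exp(−πζ/√(1−ζ²)) = 100·exp(−π·0.745/√0.445) = 2.99%.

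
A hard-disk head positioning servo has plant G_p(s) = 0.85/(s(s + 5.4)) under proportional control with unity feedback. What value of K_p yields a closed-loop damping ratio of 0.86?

Closed-loop characteristic equation: s² + 5.4s + K_p·0.85 = 0.
So ω_n = √(0.85K_p) and 2ζω_n = 5.4, giving ζ = 5.4/(2√(0.85K_p)).
Setting ζ = 0.86: √(0.85K_p) = 5.4/(2·0.86) = 3.14, so K_p = 9.857/0.85 = 11.6.

K_p = 11.6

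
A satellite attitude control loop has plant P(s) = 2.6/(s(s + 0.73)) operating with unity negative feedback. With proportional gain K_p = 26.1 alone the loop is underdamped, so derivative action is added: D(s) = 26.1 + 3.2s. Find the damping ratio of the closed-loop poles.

Forward path: (26.1 + 3.2s)·2.6/(s(s+0.73)). The closed-loop characteristic equation is s² + (0.73 + 2.6·3.2)s + 2.6·26.1 = 0.
That is s² + 9.05s + 67.86 = 0, so ω_n = 8.238 rad/s and ζ = 9.05/(2·8.238) = 0.5493.

ζ = 0.549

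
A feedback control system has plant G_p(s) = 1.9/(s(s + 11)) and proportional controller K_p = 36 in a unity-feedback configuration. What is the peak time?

T_p = 0.509 s

Closed-loop characteristic equation: s² + 11s + 68.4 = 0, so ω_n = 8.27 rad/s and ζ = 11/(2·8.27) = 0.665.
Damped frequency ω_d = ω_n√(1−ζ²) = 6.177 rad/s, so peak time T_p = π/ω_d = 0.509 s.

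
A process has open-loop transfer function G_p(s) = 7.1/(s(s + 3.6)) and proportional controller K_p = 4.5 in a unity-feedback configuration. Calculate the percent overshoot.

The closed-loop denominator s² + 3.6s + 31.95 gives ω_n = √31.95 = 5.652 and ζ = 3.6/(2ω_n) = 0.3184.
%OS = 100·exp(−πζ/√(1−ζ²)) = 100·exp(−π·0.3184/√0.8986) = 34.8%.

34.8%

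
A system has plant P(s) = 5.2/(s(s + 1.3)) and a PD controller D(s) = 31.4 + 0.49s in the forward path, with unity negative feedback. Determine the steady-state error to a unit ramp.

0.00796

The loop has one pole at the origin (type 1). Velocity error constant K_v = lim_{s→0} s·D(s)P(s) = 31.4·5.2/1.3 = 125.6.
Steady-state error to a unit ramp: e_ss = 1/K_v = 0.00796.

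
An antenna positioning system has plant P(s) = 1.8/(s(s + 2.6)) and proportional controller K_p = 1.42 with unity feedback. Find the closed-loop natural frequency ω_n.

The closed-loop denominator is s(s+2.6) + 1.42·1.8 = s² + 2.6s + 2.556.
Matching s² + 2ζω_n s + ω_n²: ω_n = √2.556 = 1.599 rad/s and 2ζω_n = 2.6, so ζ = 2.6/(2·1.599) = 0.813.

ω_n = 1.6 rad/s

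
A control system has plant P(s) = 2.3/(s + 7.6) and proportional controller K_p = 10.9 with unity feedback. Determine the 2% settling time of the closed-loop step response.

T_s ≈ 0.122 s

Closed-loop transfer function: T(s) = K_p·P(s)/(1 + K_p·P(s)) = 25.07/(s + 7.6 + 25.07) = 25.07/(s + 32.67).
Time constant τ = 1/32.67 = 0.03061 s, so the 2% settling time is about 4τ = 0.122 s.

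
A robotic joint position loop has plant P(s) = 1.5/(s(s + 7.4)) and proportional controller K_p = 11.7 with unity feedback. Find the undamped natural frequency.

The closed-loop denominator is s(s+7.4) + 11.7·1.5 = s² + 7.4s + 17.55.
So ω_n² = 17.55 ⇒ ω_n = 4.189 rad/s, and ζ = 7.4/(2ω_n) = 0.883.

ω_n = 4.19 rad/s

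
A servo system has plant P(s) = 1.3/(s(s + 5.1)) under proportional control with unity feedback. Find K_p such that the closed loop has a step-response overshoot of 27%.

K_p = 33.8

From %OS = 100·exp(−πζ/√(1−ζ²)) = 27%, ζ = −ln(0.27)/√(π²+ln²(0.27)) = 0.3847.
Characteristic equation s² + 5.1s + 1.3K_p = 0 gives ζ = 5.1/(2√(1.3K_p)).
Setting ζ = 0.3847: √(1.3K_p) = 5.1/(2·0.3847) = 6.629, so K_p = 43.94/1.3 = 33.8.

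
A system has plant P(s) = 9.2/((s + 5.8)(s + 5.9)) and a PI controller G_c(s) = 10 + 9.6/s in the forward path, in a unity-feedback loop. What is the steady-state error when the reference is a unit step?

The open loop G_c(s)P(s) has a pole at the origin (type 1), so the static position error constant is infinite and e_ss = 1/(1+∞) = 0.

0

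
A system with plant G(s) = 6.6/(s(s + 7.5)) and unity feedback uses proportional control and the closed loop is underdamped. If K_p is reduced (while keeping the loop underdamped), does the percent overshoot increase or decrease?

decrease

ζ = 7.5/(2√(6.6K_p)) rises as K_p falls; higher damping means less overshoot.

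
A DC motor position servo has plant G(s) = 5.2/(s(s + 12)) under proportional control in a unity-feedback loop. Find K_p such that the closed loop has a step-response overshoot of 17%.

From %OS = 100·exp(−πζ/√(1−ζ²)) = 17%, ζ = −ln(0.17)/√(π²+ln²(0.17)) = 0.4913.
Characteristic equation s² + 12s + 5.2K_p = 0 gives ζ = 12/(2√(5.2K_p)).
Setting ζ = 0.4913: √(5.2K_p) = 12/(2·0.4913) = 12.21, so K_p = 149.2/5.2 = 28.7.

K_p = 28.7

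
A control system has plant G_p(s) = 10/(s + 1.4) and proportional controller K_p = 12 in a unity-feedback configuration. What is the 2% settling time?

T_s ≈ 0.0329 s

Closed-loop transfer function: T(s) = K_p·G_p(s)/(1 + K_p·G_p(s)) = 120/(s + 1.4 + 120) = 120/(s + 121.4).
Time constant τ = 1/121.4 = 0.008237 s, so the 2% settling time is about 4τ = 0.0329 s.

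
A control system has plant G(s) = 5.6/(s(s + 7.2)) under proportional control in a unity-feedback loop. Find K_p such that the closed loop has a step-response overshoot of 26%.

From %OS = 100·exp(−πζ/√(1−ζ²)) = 26%, ζ = −ln(0.26)/√(π²+ln²(0.26)) = 0.3941.
Characteristic equation s² + 7.2s + 5.6K_p = 0 gives ζ = 7.2/(2√(5.6K_p)).
Setting ζ = 0.3941: √(5.6K_p) = 7.2/(2·0.3941) = 9.135, so K_p = 83.45/5.6 = 14.9.

K_p = 14.9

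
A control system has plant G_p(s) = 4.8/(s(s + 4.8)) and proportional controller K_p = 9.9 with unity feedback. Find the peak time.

T_p = 0.486 s

From 1 + K_pG_p(s) = 0: s² + 4.8s + 47.52 = 0 ⇒ ω_n = 6.893, ζ = 0.3482.
Damped frequency ω_d = ω_n√(1−ζ²) = 6.462 rad/s, so peak time T_p = π/ω_d = 0.486 s.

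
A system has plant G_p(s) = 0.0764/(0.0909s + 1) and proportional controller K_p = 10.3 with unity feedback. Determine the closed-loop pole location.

s = -19.66

Closed loop: T(s) = K_p·G_p/(1+K_p·G_p) = 0.7869/(0.0909s + 1 + 0.7869), with pole at s = −(1 + 0.7869)/0.0909 = −19.66.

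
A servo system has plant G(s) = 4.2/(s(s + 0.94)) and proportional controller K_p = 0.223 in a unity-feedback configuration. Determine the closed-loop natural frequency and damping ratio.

1 + K_p·G(s) = 0 gives s² + 0.94s + 0.9366 = 0.
Matching s² + 2ζω_n s + ω_n²: ω_n = √0.9366 = 0.9678 rad/s and 2ζω_n = 0.94, so ζ = 0.94/(2·0.9678) = 0.486.

ω_n = 0.968 rad/s, ζ = 0.486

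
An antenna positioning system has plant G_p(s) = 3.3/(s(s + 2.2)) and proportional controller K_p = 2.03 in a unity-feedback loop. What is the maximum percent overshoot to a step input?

22.9%

The closed-loop denominator s² + 2.2s + 6.699 gives ω_n = √6.699 = 2.588 and ζ = 2.2/(2ω_n) = 0.425.
%OS = 100·exp(−πζ/√(1−ζ²)) = 100·exp(−π·0.425/√0.8194) = 22.9%.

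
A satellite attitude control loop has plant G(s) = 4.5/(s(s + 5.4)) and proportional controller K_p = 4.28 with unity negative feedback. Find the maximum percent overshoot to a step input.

8.61%

Closed-loop characteristic equation: s² + 5.4s + 19.26 = 0, so ω_n = 4.389 rad/s and ζ = 5.4/(2·4.389) = 0.6152.
%OS = 100·exp(−πζ/√(1−ζ²)) = 100·exp(−π·0.6152/√0.6215) = 8.61%.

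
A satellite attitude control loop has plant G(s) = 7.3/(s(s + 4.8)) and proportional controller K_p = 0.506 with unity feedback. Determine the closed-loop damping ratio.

ζ = 1.25

1 + K_p·G(s) = 0 gives s² + 4.8s + 3.694 = 0.
So ω_n² = 3.694 ⇒ ω_n = 1.922 rad/s, and ζ = 4.8/(2ω_n) = 1.25.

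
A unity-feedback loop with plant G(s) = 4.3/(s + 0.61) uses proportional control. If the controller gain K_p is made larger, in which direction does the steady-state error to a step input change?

The position error constant K_pos = K_p·G(0) grows with K_p, and e_ss = 1/(1+K_pos) falls.

decrease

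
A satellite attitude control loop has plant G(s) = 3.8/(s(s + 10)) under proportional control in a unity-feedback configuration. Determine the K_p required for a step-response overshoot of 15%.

From %OS = 100·exp(−πζ/√(1−ζ²)) = 15%, ζ = −ln(0.15)/√(π²+ln²(0.15)) = 0.5169.
Characteristic equation s² + 10s + 3.8K_p = 0 gives ζ = 10/(2√(3.8K_p)).
Setting ζ = 0.5169: √(3.8K_p) = 10/(2·0.5169) = 9.672, so K_p = 93.56/3.8 = 24.6.

K_p = 24.6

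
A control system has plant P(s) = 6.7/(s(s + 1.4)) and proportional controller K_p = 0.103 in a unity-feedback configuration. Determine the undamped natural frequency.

The closed-loop denominator is s(s+1.4) + 0.103·6.7 = s² + 1.4s + 0.6901.
Matching s² + 2ζω_n s + ω_n²: ω_n = √0.6901 = 0.8307 rad/s and 2ζω_n = 1.4, so ζ = 1.4/(2·0.8307) = 0.843.

ω_n = 0.831 rad/s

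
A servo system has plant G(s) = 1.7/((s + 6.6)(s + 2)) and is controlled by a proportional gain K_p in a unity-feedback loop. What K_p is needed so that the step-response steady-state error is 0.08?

K_p = 89.3

For a type-0 loop with proportional control, e_ss = 1/(1 + K_p·G(0)).
G(0) = 0.1288. Require 1/(1 + K_p·0.1288) = 0.08, so 1 + 0.1288·K_p = 12.5.
K_p = (12.5 − 1)/0.1288 = 89.3.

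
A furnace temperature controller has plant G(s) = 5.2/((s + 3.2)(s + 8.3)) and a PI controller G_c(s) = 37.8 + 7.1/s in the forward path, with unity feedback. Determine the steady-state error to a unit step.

The open loop G_c(s)G(s) has a pole at the origin (type 1), so the static position error constant is infinite and e_ss = 1/(1+∞) = 0.

0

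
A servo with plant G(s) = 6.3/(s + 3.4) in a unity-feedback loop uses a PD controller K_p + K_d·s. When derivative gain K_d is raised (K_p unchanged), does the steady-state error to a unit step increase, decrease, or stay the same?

At s = 0 the derivative term contributes nothing: C(0) = K_p regardless of K_d, so K_pos = K_p·G(0) and e_ss are unchanged.

unchanged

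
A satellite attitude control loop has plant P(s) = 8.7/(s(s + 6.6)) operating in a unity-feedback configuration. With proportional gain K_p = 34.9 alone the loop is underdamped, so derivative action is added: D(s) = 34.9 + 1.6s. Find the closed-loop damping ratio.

Forward path: (34.9 + 1.6s)·8.7/(s(s+6.6)). The closed-loop characteristic equation is s² + (6.6 + 8.7·1.6)s + 8.7·34.9 = 0.
That is s² + 20.52s + 303.6 = 0, so ω_n = 17.42 rad/s and ζ = 20.52/(2·17.42) = 0.5888.

ζ = 0.589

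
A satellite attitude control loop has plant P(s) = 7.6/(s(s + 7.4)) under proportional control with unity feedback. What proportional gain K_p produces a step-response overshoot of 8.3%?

From %OS = 100·exp(−πζ/√(1−ζ²)) = 8.3%, ζ = −ln(0.083)/√(π²+ln²(0.083)) = 0.621.
Characteristic equation s² + 7.4s + 7.6K_p = 0 gives ζ = 7.4/(2√(7.6K_p)).
Setting ζ = 0.621: √(7.6K_p) = 7.4/(2·0.621) = 5.958, so K_p = 35.5/7.6 = 4.67.

K_p = 4.67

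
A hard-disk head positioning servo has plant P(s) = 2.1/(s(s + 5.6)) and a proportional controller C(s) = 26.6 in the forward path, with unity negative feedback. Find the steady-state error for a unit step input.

0

The open loop C(s)P(s) has a pole at the origin (type 1), so the static position error constant is infinite and e_ss = 1/(1+∞) = 0.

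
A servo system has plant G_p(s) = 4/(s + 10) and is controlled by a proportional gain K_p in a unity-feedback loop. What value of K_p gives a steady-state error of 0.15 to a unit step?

For a type-0 loop with proportional control, e_ss = 1/(1 + K_p·G_p(0)).
G_p(0) = 0.4. Require 1/(1 + K_p·0.4) = 0.15, so 1 + 0.4·K_p = 6.667.
K_p = (6.667 − 1)/0.4 = 14.2.

K_p = 14.2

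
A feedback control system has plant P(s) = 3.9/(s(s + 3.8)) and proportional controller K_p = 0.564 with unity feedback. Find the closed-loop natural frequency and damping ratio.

With unity feedback the closed-loop characteristic equation is s² + 3.8s + 0.564·3.9 = s² + 3.8s + 2.2 = 0.
Matching s² + 2ζω_n s + ω_n²: ω_n = √2.2 = 1.483 rad/s and 2ζω_n = 3.8, so ζ = 3.8/(2·1.483) = 1.28.

ω_n = 1.48 rad/s, ζ = 1.28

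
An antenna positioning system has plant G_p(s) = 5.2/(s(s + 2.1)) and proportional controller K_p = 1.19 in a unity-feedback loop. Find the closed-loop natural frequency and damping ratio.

ω_n = 2.49 rad/s, ζ = 0.422

1 + K_p·G_p(s) = 0 gives s² + 2.1s + 6.188 = 0.
So ω_n² = 6.188 ⇒ ω_n = 2.488 rad/s, and ζ = 2.1/(2ω_n) = 0.422.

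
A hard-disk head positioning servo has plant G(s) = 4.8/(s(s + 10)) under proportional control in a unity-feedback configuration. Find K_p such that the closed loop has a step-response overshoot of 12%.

K_p = 16.6

From %OS = 100·exp(−πζ/√(1−ζ²)) = 12%, ζ = −ln(0.12)/√(π²+ln²(0.12)) = 0.5594.
Characteristic equation s² + 10s + 4.8K_p = 0 gives ζ = 10/(2√(4.8K_p)).
Setting ζ = 0.5594: √(4.8K_p) = 10/(2·0.5594) = 8.938, so K_p = 79.89/4.8 = 16.6.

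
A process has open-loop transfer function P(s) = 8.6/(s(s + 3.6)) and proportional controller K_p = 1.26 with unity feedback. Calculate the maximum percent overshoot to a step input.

Closed-loop characteristic equation: s² + 3.6s + 10.84 = 0, so ω_n = 3.292 rad/s and ζ = 3.6/(2·3.292) = 0.5468.
%OS = 100·exp(−πζ/√(1−ζ²)) = 100·exp(−π·0.5468/√0.701) = 12.9%.

12.9%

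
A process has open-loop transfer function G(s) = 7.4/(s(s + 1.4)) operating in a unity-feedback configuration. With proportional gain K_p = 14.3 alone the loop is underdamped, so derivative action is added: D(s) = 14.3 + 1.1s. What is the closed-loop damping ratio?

ζ = 0.464

Forward path: (14.3 + 1.1s)·7.4/(s(s+1.4)). The closed-loop characteristic equation is s² + (1.4 + 7.4·1.1)s + 7.4·14.3 = 0.
That is s² + 9.54s + 105.8 = 0, so ω_n = 10.29 rad/s and ζ = 9.54/(2·10.29) = 0.4637.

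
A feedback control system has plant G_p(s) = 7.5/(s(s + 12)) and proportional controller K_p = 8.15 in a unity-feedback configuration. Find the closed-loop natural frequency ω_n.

The closed-loop denominator is s(s+12) + 8.15·7.5 = s² + 12s + 61.12.
Matching s² + 2ζω_n s + ω_n²: ω_n = √61.12 = 7.818 rad/s and 2ζω_n = 12, so ζ = 12/(2·7.818) = 0.767.

ω_n = 7.82 rad/s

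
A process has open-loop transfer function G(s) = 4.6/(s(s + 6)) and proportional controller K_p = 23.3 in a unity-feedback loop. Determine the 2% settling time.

T_s ≈ 1.33 s

Closed-loop characteristic equation: s² + 6s + 107.2 = 0, so ω_n = 10.35 rad/s and ζ = 6/(2·10.35) = 0.2898.
2% settling time T_s ≈ 4/(ζω_n) = 4/3 = 1.33 s.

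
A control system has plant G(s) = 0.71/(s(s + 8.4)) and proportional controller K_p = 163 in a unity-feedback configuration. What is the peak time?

From 1 + K_pG(s) = 0: s² + 8.4s + 115.7 = 0 ⇒ ω_n = 10.76, ζ = 0.3904.
Damped frequency ω_d = ω_n√(1−ζ²) = 9.904 rad/s, so peak time T_p = π/ω_d = 0.317 s.

T_p = 0.317 s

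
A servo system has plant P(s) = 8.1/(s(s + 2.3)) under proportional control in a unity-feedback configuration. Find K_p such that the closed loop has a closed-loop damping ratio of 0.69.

K_p = 0.343

Closed-loop characteristic equation: s² + 2.3s + K_p·8.1 = 0.
So ω_n = √(8.1K_p) and 2ζω_n = 2.3, giving ζ = 2.3/(2√(8.1K_p)).
Setting ζ = 0.69: √(8.1K_p) = 2.3/(2·0.69) = 1.667, so K_p = 2.778/8.1 = 0.343.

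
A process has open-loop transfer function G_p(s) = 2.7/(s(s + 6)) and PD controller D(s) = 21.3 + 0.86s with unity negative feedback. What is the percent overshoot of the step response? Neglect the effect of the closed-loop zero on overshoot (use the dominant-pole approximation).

12.7%

Forward path: (21.3 + 0.86s)·2.7/(s(s+6)). The closed-loop characteristic equation is s² + (6 + 2.7·0.86)s + 2.7·21.3 = 0.
That is s² + 8.322s + 57.51 = 0, so ω_n = 7.584 rad/s and ζ = 8.322/(2·7.584) = 0.5487.
%OS = 100·exp(−πζ/√(1−ζ²)) = 12.7%.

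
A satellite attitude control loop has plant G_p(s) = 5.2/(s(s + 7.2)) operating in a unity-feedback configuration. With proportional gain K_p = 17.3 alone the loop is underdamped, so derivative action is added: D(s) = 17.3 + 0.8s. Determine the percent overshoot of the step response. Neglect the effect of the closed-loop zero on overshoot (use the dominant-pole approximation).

9.54%

Forward path: (17.3 + 0.8s)·5.2/(s(s+7.2)). The closed-loop characteristic equation is s² + (7.2 + 5.2·0.8)s + 5.2·17.3 = 0.
That is s² + 11.36s + 89.96 = 0, so ω_n = 9.485 rad/s and ζ = 11.36/(2·9.485) = 0.5989.
%OS = 100·exp(−πζ/√(1−ζ²)) = 9.54%.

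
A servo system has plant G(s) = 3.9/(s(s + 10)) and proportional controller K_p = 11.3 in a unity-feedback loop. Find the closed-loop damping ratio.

1 + K_p·G(s) = 0 gives s² + 10s + 44.07 = 0.
So ω_n² = 44.07 ⇒ ω_n = 6.639 rad/s, and ζ = 10/(2ω_n) = 0.753.

ζ = 0.753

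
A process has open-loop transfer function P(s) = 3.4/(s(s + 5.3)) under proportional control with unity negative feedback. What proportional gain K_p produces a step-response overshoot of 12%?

K_p = 6.6

From %OS = 100·exp(−πζ/√(1−ζ²)) = 12%, ζ = −ln(0.12)/√(π²+ln²(0.12)) = 0.5594.
Characteristic equation s² + 5.3s + 3.4K_p = 0 gives ζ = 5.3/(2√(3.4K_p)).
Setting ζ = 0.5594: √(3.4K_p) = 5.3/(2·0.5594) = 4.737, so K_p = 22.44/3.4 = 6.6.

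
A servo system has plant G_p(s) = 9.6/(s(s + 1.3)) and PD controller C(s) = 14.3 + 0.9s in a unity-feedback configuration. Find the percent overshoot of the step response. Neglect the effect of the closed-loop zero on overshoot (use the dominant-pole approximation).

Forward path: (14.3 + 0.9s)·9.6/(s(s+1.3)). The closed-loop characteristic equation is s² + (1.3 + 9.6·0.9)s + 9.6·14.3 = 0.
That is s² + 9.94s + 137.3 = 0, so ω_n = 11.72 rad/s and ζ = 9.94/(2·11.72) = 0.4242.
%OS = 100·exp(−πζ/√(1−ζ²)) = 23%.

23%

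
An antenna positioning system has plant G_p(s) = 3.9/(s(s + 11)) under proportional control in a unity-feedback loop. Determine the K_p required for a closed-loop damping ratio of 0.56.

K_p = 24.7

Closed-loop characteristic equation: s² + 11s + K_p·3.9 = 0.
So ω_n = √(3.9K_p) and 2ζω_n = 11, giving ζ = 11/(2√(3.9K_p)).
Setting ζ = 0.56: √(3.9K_p) = 11/(2·0.56) = 9.821, so K_p = 96.46/3.9 = 24.7.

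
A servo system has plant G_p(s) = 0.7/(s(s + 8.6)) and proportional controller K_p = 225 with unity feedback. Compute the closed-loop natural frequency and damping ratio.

The closed-loop denominator is s(s+8.6) + 225·0.7 = s² + 8.6s + 157.5.
Matching s² + 2ζω_n s + ω_n²: ω_n = √157.5 = 12.55 rad/s and 2ζω_n = 8.6, so ζ = 8.6/(2·12.55) = 0.343.

ω_n = 12.5 rad/s, ζ = 0.343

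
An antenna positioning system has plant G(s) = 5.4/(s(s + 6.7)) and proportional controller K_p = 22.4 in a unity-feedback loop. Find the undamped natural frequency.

ω_n = 11 rad/s

With unity feedback the closed-loop characteristic equation is s² + 6.7s + 22.4·5.4 = s² + 6.7s + 121 = 0.
Matching s² + 2ζω_n s + ω_n²: ω_n = √121 = 11 rad/s and 2ζω_n = 6.7, so ζ = 6.7/(2·11) = 0.305.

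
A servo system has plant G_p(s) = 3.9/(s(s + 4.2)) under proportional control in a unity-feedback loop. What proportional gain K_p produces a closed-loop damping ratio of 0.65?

Closed-loop characteristic equation: s² + 4.2s + K_p·3.9 = 0.
So ω_n = √(3.9K_p) and 2ζω_n = 4.2, giving ζ = 4.2/(2√(3.9K_p)).
Setting ζ = 0.65: √(3.9K_p) = 4.2/(2·0.65) = 3.231, so K_p = 10.44/3.9 = 2.68.

K_p = 2.68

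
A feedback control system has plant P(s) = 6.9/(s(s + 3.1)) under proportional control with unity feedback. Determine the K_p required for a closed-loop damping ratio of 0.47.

K_p = 1.58

Closed-loop characteristic equation: s² + 3.1s + K_p·6.9 = 0.
So ω_n = √(6.9K_p) and 2ζω_n = 3.1, giving ζ = 3.1/(2√(6.9K_p)).
Setting ζ = 0.47: √(6.9K_p) = 3.1/(2·0.47) = 3.298, so K_p = 10.88/6.9 = 1.58.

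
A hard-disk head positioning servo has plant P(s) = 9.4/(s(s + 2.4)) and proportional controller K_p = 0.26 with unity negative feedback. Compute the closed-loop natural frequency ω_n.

The closed-loop denominator is s(s+2.4) + 0.26·9.4 = s² + 2.4s + 2.444.
So ω_n² = 2.444 ⇒ ω_n = 1.563 rad/s, and ζ = 2.4/(2ω_n) = 0.768.

ω_n = 1.56 rad/s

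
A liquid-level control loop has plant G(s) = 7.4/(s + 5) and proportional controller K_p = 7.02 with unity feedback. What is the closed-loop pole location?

Closed-loop transfer function: T(s) = K_p·G(s)/(1 + K_p·G(s)) = 51.95/(s + 5 + 51.95) = 51.95/(s + 56.95).
The closed-loop pole is at s = −56.95.

s = -56.95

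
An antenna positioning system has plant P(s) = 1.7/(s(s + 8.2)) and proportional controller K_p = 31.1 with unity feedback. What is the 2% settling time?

Closed-loop characteristic equation: s² + 8.2s + 52.87 = 0, so ω_n = 7.271 rad/s and ζ = 8.2/(2·7.271) = 0.5639.
2% settling time T_s ≈ 4/(ζω_n) = 4/4.1 = 0.976 s.

T_s ≈ 0.976 s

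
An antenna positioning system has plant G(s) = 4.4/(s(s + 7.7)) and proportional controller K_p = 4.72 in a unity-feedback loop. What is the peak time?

From 1 + K_pG(s) = 0: s² + 7.7s + 20.77 = 0 ⇒ ω_n = 4.557, ζ = 0.8448.
Damped frequency ω_d = ω_n√(1−ζ²) = 2.438 rad/s, so peak time T_p = π/ω_d = 1.29 s.

T_p = 1.29 s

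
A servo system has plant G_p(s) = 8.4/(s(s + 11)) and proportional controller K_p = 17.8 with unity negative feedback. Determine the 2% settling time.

T_s ≈ 0.727 s

Closed-loop characteristic equation: s² + 11s + 149.5 = 0, so ω_n = 12.23 rad/s and ζ = 11/(2·12.23) = 0.4498.
2% settling time T_s ≈ 4/(ζω_n) = 4/5.5 = 0.727 s.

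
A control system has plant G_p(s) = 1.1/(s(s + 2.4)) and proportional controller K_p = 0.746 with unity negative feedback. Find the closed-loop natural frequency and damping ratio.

ω_n = 0.906 rad/s, ζ = 1.32

1 + K_p·G_p(s) = 0 gives s² + 2.4s + 0.8206 = 0.
So ω_n² = 0.8206 ⇒ ω_n = 0.9059 rad/s, and ζ = 2.4/(2ω_n) = 1.32.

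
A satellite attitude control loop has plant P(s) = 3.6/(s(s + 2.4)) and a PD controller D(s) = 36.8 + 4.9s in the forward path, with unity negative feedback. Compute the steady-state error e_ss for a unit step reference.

0

The open loop D(s)P(s) has a pole at the origin (type 1), so the static position error constant is infinite and e_ss = 1/(1+∞) = 0.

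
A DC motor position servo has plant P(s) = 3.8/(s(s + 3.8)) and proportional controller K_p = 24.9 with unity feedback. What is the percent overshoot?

53.5%

From 1 + K_pP(s) = 0: s² + 3.8s + 94.62 = 0 ⇒ ω_n = 9.727, ζ = 0.1953.
%OS = 100·exp(−πζ/√(1−ζ²)) = 100·exp(−π·0.1953/√0.9618) = 53.5%.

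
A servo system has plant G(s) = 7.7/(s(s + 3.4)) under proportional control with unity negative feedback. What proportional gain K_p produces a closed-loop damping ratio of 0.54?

Closed-loop characteristic equation: s² + 3.4s + K_p·7.7 = 0.
So ω_n = √(7.7K_p) and 2ζω_n = 3.4, giving ζ = 3.4/(2√(7.7K_p)).
Setting ζ = 0.54: √(7.7K_p) = 3.4/(2·0.54) = 3.148, so K_p = 9.911/7.7 = 1.29.

K_p = 1.29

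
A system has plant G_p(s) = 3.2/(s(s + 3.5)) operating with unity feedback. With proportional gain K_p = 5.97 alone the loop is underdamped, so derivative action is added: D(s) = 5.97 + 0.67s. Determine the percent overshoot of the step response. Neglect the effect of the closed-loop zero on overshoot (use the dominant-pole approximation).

7.02%

Forward path: (5.97 + 0.67s)·3.2/(s(s+3.5)). The closed-loop characteristic equation is s² + (3.5 + 3.2·0.67)s + 3.2·5.97 = 0.
That is s² + 5.644s + 19.1 = 0, so ω_n = 4.371 rad/s and ζ = 5.644/(2·4.371) = 0.6456.
%OS = 100·exp(−πζ/√(1−ζ²)) = 7.02%.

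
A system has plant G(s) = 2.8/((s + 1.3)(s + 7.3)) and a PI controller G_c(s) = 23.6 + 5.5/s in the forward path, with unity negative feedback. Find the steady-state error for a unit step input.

0

The open loop G_c(s)G(s) has a pole at the origin (type 1), so the static position error constant is infinite and e_ss = 1/(1+∞) = 0.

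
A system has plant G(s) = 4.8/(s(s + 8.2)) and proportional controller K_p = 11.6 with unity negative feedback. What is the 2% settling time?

T_s ≈ 0.976 s

Closed-loop characteristic equation: s² + 8.2s + 55.68 = 0, so ω_n = 7.462 rad/s and ζ = 8.2/(2·7.462) = 0.5495.
2% settling time T_s ≈ 4/(ζω_n) = 4/4.1 = 0.976 s.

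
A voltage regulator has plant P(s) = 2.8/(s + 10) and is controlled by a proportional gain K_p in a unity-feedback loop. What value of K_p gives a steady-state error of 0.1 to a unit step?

For a type-0 loop with proportional control, e_ss = 1/(1 + K_p·P(0)).
P(0) = 0.28. Require 1/(1 + K_p·0.28) = 0.1, so 1 + 0.28·K_p = 10.
K_p = (10 − 1)/0.28 = 32.1.

K_p = 32.1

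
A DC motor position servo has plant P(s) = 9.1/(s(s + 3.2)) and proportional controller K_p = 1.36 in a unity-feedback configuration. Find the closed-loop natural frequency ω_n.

1 + K_p·P(s) = 0 gives s² + 3.2s + 12.38 = 0.
Matching s² + 2ζω_n s + ω_n²: ω_n = √12.38 = 3.518 rad/s and 2ζω_n = 3.2, so ζ = 3.2/(2·3.518) = 0.455.

ω_n = 3.52 rad/s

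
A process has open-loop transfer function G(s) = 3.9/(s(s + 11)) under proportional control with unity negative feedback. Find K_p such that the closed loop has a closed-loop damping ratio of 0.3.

Closed-loop characteristic equation: s² + 11s + K_p·3.9 = 0.
So ω_n = √(3.9K_p) and 2ζω_n = 11, giving ζ = 11/(2√(3.9K_p)).
Setting ζ = 0.3: √(3.9K_p) = 11/(2·0.3) = 18.33, so K_p = 336.1/3.9 = 86.2.

K_p = 86.2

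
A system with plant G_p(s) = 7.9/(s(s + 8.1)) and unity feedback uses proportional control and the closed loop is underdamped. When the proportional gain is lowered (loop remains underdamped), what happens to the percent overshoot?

ζ = 8.1/(2√(7.9K_p)) rises as K_p falls; higher damping means less overshoot.

decrease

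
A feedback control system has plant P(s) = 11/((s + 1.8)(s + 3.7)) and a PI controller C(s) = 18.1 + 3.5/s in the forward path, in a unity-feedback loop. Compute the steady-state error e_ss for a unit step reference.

0

The open loop C(s)P(s) has a pole at the origin (type 1), so the static position error constant is infinite and e_ss = 1/(1+∞) = 0.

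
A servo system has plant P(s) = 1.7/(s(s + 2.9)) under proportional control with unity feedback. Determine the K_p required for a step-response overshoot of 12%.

K_p = 3.95

From %OS = 100·exp(−πζ/√(1−ζ²)) = 12%, ζ = −ln(0.12)/√(π²+ln²(0.12)) = 0.5594.
Characteristic equation s² + 2.9s + 1.7K_p = 0 gives ζ = 2.9/(2√(1.7K_p)).
Setting ζ = 0.5594: √(1.7K_p) = 2.9/(2·0.5594) = 2.592, so K_p = 6.718/1.7 = 3.95.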